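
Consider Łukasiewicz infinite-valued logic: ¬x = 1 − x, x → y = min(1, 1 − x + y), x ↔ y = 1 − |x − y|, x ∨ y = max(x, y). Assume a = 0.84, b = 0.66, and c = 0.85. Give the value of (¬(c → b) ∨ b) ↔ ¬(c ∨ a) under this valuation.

0.49

c → b = min(1, 1 − 0.85 + 0.66) = min(1, 0.81) = 0.81
¬(c → b) = 1 − 0.81 = 0.19
¬(c → b) ∨ b = max(0.19, 0.66) = 0.66
c ∨ a = max(0.85, 0.84) = 0.85
¬(c ∨ a) = 1 − 0.85 = 0.15
(¬(c → b) ∨ b) ↔ ¬(c ∨ a) = 1 − |0.66 − 0.15| = 1 − 0.51 = 0.49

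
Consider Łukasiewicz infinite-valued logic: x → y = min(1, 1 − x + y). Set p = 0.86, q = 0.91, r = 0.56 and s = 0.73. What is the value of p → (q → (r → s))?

r → s = min(1, 1 − 0.56 + 0.73) = min(1, 1.17) = 1.00
q → (r → s) = min(1, 1 − 0.91 + 1.00) = min(1, 1.09) = 1.00
p → (q → (r → s)) = min(1, 1 − 0.86 + 1.00) = min(1, 1.14) = 1.00

1.00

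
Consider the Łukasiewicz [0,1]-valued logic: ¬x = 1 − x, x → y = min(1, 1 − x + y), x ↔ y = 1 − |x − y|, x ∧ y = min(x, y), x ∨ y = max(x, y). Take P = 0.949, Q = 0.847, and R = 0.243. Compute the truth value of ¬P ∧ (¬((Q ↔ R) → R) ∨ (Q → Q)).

¬P = 1 − 0.949 = 0.051
Q ↔ R = 1 − |0.847 − 0.243| = 1 − 0.604 = 0.396
(Q ↔ R) → R = min(1, 1 − 0.396 + 0.243) = min(1, 0.847) = 0.847
¬((Q ↔ R) → R) = 1 − 0.847 = 0.153
Q → Q = min(1, 1 − 0.847 + 0.847) = min(1, 1.000) = 1.000
¬((Q ↔ R) → R) ∨ (Q → Q) = max(0.153, 1.000) = 1.000
¬P ∧ (¬((Q ↔ R) → R) ∨ (Q → Q)) = min(0.051, 1.000) = 0.051

0.051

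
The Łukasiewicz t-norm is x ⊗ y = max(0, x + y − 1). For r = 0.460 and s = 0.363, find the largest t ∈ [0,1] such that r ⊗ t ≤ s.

The residuum of the Łukasiewicz t-norm gives the supremum: min(1, 1 − 0.460 + 0.363).
1 − 0.460 + 0.363 = 0.903, so t = min(1, 0.903) = 0.903.
Check: 0.460 ⊗ 0.903 = max(0, 0.363) = 0.363 ≤ 0.363.

0.903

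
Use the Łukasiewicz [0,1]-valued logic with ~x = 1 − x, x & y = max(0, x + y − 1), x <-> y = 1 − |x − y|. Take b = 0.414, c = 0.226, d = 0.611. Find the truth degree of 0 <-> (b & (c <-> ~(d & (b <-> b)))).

0.749

b <-> b = 1 − |0.414 − 0.414| = 1 − 0.000 = 1.000
d & (b <-> b) = max(0, 0.611 + 1.000 − 1) = max(0, 0.611) = 0.611
~(d & (b <-> b)) = 1 − 0.611 = 0.389
c <-> ~(d & (b <-> b)) = 1 − |0.226 − 0.389| = 1 − 0.163 = 0.837
b & (c <-> ~(d & (b <-> b))) = max(0, 0.414 + 0.837 − 1) = max(0, 0.251) = 0.251
0 <-> (b & (c <-> ~(d & (b <-> b)))) = 1 − |0.000 − 0.251| = 1 − 0.251 = 0.749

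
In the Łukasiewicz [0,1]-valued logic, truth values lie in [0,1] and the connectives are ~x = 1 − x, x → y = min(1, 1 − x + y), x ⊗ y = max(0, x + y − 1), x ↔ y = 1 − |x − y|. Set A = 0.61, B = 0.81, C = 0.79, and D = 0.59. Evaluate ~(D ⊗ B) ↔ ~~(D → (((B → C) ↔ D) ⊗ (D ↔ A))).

0.60

D ⊗ B = max(0, 0.59 + 0.81 − 1) = max(0, 0.40) = 0.40
~(D ⊗ B) = 1 − 0.40 = 0.60
B → C = min(1, 1 − 0.81 + 0.79) = min(1, 0.98) = 0.98
(B → C) ↔ D = 1 − |0.98 − 0.59| = 1 − 0.39 = 0.61
D ↔ A = 1 − |0.59 − 0.61| = 1 − 0.02 = 0.98
((B → C) ↔ D) ⊗ (D ↔ A) = max(0, 0.61 + 0.98 − 1) = max(0, 0.59) = 0.59
D → (((B → C) ↔ D) ⊗ (D ↔ A)) = min(1, 1 − 0.59 + 0.59) = min(1, 1.00) = 1.00
~(D → (((B → C) ↔ D) ⊗ (D ↔ A))) = 1 − 1.00 = 0.00
~~(D → (((B → C) ↔ D) ⊗ (D ↔ A))) = 1 − 0.00 = 1.00
~(D ⊗ B) ↔ ~~(D → (((B → C) ↔ D) ⊗ (D ↔ A))) = 1 − |0.60 − 1.00| = 1 − 0.40 = 0.60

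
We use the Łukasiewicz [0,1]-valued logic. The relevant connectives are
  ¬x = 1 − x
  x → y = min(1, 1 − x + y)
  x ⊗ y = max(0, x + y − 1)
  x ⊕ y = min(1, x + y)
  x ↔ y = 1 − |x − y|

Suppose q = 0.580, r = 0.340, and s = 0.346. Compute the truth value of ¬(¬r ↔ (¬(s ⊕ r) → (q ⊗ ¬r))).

¬r = 1 − 0.340 = 0.660
s ⊕ r = min(1, 0.346 + 0.340) = min(1, 0.686) = 0.686
¬(s ⊕ r) = 1 − 0.686 = 0.314
q ⊗ ¬r = max(0, 0.580 + 0.660 − 1) = max(0, 0.240) = 0.240
¬(s ⊕ r) → (q ⊗ ¬r) = min(1, 1 − 0.314 + 0.240) = min(1, 0.926) = 0.926
¬r ↔ (¬(s ⊕ r) → (q ⊗ ¬r)) = 1 − |0.660 − 0.926| = 1 − 0.266 = 0.734
¬(¬r ↔ (¬(s ⊕ r) → (q ⊗ ¬r))) = 1 − 0.734 = 0.266

0.266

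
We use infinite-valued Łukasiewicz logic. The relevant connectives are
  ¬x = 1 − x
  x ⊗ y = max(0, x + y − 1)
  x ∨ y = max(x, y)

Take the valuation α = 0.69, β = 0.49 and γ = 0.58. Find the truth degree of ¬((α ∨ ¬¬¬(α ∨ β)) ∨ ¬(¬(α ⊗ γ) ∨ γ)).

α ∨ β = max(0.69, 0.49) = 0.69
¬(α ∨ β) = 1 − 0.69 = 0.31
¬¬(α ∨ β) = 1 − 0.31 = 0.69
¬¬¬(α ∨ β) = 1 − 0.69 = 0.31
α ∨ ¬¬¬(α ∨ β) = max(0.69, 0.31) = 0.69
α ⊗ γ = max(0, 0.69 + 0.58 − 1) = max(0, 0.27) = 0.27
¬(α ⊗ γ) = 1 − 0.27 = 0.73
¬(α ⊗ γ) ∨ γ = max(0.73, 0.58) = 0.73
¬(¬(α ⊗ γ) ∨ γ) = 1 − 0.73 = 0.27
(α ∨ ¬¬¬(α ∨ β)) ∨ ¬(¬(α ⊗ γ) ∨ γ) = max(0.69, 0.27) = 0.69
¬((α ∨ ¬¬¬(α ∨ β)) ∨ ¬(¬(α ⊗ γ) ∨ γ)) = 1 − 0.69 = 0.31

0.31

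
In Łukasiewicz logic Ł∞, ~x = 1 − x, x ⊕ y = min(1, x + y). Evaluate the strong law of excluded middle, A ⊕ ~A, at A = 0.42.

1.00

~A = 1 − 0.42 = 0.58
A ⊕ ~A = min(1, 0.42 + 0.58) = min(1, 1.00) = 1.00
(As expected: always 1 in Ł∞ since a ⊕ (1−a) = 1.)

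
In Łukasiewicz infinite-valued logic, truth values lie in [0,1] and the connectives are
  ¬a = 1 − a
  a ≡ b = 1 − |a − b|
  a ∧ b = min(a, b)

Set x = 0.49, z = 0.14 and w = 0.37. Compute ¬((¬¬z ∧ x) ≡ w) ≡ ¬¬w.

0.86

¬z = 1 − 0.14 = 0.86
¬¬z = 1 − 0.86 = 0.14
¬¬z ∧ x = min(0.14, 0.49) = 0.14
(¬¬z ∧ x) ≡ w = 1 − |0.14 − 0.37| = 1 − 0.23 = 0.77
¬((¬¬z ∧ x) ≡ w) = 1 − 0.77 = 0.23
¬w = 1 − 0.37 = 0.63
¬¬w = 1 − 0.63 = 0.37
¬((¬¬z ∧ x) ≡ w) ≡ ¬¬w = 1 − |0.23 − 0.37| = 1 − 0.14 = 0.86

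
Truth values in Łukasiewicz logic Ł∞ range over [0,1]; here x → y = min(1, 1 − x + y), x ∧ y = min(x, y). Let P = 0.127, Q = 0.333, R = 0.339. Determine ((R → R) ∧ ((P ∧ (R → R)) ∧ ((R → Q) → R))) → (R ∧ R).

R → R = min(1, 1 − 0.339 + 0.339) = min(1, 1.000) = 1.000
P ∧ (R → R) = min(0.127, 1.000) = 0.127
R → Q = min(1, 1 − 0.339 + 0.333) = min(1, 0.994) = 0.994
(R → Q) → R = min(1, 1 − 0.994 + 0.339) = min(1, 0.345) = 0.345
(P ∧ (R → R)) ∧ ((R → Q) → R) = min(0.127, 0.345) = 0.127
(R → R) ∧ ((P ∧ (R → R)) ∧ ((R → Q) → R)) = min(1.000, 0.127) = 0.127
R ∧ R = min(0.339, 0.339) = 0.339
((R → R) ∧ ((P ∧ (R → R)) ∧ ((R → Q) → R))) → (R ∧ R) = min(1, 1 − 0.127 + 0.339) = min(1, 1.212) = 1.000

1.000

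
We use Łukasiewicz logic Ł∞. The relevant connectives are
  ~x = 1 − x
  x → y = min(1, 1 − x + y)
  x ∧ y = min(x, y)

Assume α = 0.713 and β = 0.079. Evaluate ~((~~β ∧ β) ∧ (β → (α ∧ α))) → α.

~β = 1 − 0.079 = 0.921
~~β = 1 − 0.921 = 0.079
~~β ∧ β = min(0.079, 0.079) = 0.079
α ∧ α = min(0.713, 0.713) = 0.713
β → (α ∧ α) = min(1, 1 − 0.079 + 0.713) = min(1, 1.634) = 1.000
(~~β ∧ β) ∧ (β → (α ∧ α)) = min(0.079, 1.000) = 0.079
~((~~β ∧ β) ∧ (β → (α ∧ α))) = 1 − 0.079 = 0.921
~((~~β ∧ β) ∧ (β → (α ∧ α))) → α = min(1, 1 − 0.921 + 0.713) = min(1, 0.792) = 0.792

0.792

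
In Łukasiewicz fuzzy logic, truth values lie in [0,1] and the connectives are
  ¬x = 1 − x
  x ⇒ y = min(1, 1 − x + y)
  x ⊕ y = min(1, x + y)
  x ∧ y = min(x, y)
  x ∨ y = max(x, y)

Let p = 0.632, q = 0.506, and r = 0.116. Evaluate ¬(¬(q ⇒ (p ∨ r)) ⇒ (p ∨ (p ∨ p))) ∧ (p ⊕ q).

0.000

p ∨ r = max(0.632, 0.116) = 0.632
q ⇒ (p ∨ r) = min(1, 1 − 0.506 + 0.632) = min(1, 1.126) = 1.000
¬(q ⇒ (p ∨ r)) = 1 − 1.000 = 0.000
p ∨ p = max(0.632, 0.632) = 0.632
p ∨ (p ∨ p) = max(0.632, 0.632) = 0.632
¬(q ⇒ (p ∨ r)) ⇒ (p ∨ (p ∨ p)) = min(1, 1 − 0.000 + 0.632) = min(1, 1.632) = 1.000
¬(¬(q ⇒ (p ∨ r)) ⇒ (p ∨ (p ∨ p))) = 1 − 1.000 = 0.000
p ⊕ q = min(1, 0.632 + 0.506) = min(1, 1.138) = 1.000
¬(¬(q ⇒ (p ∨ r)) ⇒ (p ∨ (p ∨ p))) ∧ (p ⊕ q) = min(0.000, 1.000) = 0.000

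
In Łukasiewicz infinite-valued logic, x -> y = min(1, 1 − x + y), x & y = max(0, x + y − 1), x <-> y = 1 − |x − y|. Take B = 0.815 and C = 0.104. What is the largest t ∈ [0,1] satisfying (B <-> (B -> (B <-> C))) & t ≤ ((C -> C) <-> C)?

0.445

B <-> C = 1 − |0.815 − 0.104| = 1 − 0.711 = 0.289
B -> (B <-> C) = min(1, 1 − 0.815 + 0.289) = min(1, 0.474) = 0.474
B <-> (B -> (B <-> C)) = 1 − |0.815 − 0.474| = 1 − 0.341 = 0.659
So the left factor is B <-> (B -> (B <-> C)) = 0.659.
C -> C = min(1, 1 − 0.104 + 0.104) = min(1, 1.000) = 1.000
(C -> C) <-> C = 1 − |1.000 − 0.104| = 1 − 0.896 = 0.104
So the right-hand bound is (C -> C) <-> C = 0.104.
The residuum of the Łukasiewicz t-norm gives the supremum: min(1, 1 − 0.659 + 0.104).
1 − 0.659 + 0.104 = 0.445, so t = min(1, 0.445) = 0.445.
Check: 0.659 & 0.445 = max(0, 0.104) = 0.104 ≤ 0.104.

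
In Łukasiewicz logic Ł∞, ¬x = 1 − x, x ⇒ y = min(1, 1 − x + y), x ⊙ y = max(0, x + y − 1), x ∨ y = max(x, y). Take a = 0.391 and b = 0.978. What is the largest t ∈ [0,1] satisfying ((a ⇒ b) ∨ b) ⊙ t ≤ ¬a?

a ⇒ b = min(1, 1 − 0.391 + 0.978) = min(1, 1.587) = 1.000
(a ⇒ b) ∨ b = max(1.000, 0.978) = 1.000
So the left factor is (a ⇒ b) ∨ b = 1.000.
¬a = 1 − 0.391 = 0.609
So the right-hand bound is ¬a = 0.609.
The residuum of the Łukasiewicz t-norm gives the supremum: min(1, 1 − 1.000 + 0.609).
1 − 1.000 + 0.609 = 0.609, so t = min(1, 0.609) = 0.609.
Check: 1.000 ⊙ 0.609 = max(0, 0.609) = 0.609 ≤ 0.609.

0.609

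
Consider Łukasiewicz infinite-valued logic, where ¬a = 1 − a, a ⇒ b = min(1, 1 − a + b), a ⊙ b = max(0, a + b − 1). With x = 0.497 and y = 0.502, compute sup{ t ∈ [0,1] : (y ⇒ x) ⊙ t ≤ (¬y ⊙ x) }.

y ⇒ x = min(1, 1 − 0.502 + 0.497) = min(1, 0.995) = 0.995
So the left factor is y ⇒ x = 0.995.
¬y = 1 − 0.502 = 0.498
¬y ⊙ x = max(0, 0.498 + 0.497 − 1) = max(0, -0.005) = 0.000
So the right-hand bound is ¬y ⊙ x = 0.000.
The residuum of the Łukasiewicz t-norm gives the supremum: min(1, 1 − 0.995 + 0.000).
1 − 0.995 + 0.000 = 0.005, so t = min(1, 0.005) = 0.005.
Check: 0.995 ⊙ 0.005 = max(0, 0.000) = 0.000 ≤ 0.000.

0.005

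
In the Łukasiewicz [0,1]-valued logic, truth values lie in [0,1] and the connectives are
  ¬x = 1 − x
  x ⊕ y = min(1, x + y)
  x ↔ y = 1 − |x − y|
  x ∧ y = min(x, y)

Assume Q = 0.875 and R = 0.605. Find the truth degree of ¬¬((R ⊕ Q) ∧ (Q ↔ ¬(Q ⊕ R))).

0.125

R ⊕ Q = min(1, 0.605 + 0.875) = min(1, 1.480) = 1.000
Q ⊕ R = min(1, 0.875 + 0.605) = min(1, 1.480) = 1.000
¬(Q ⊕ R) = 1 − 1.000 = 0.000
Q ↔ ¬(Q ⊕ R) = 1 − |0.875 − 0.000| = 1 − 0.875 = 0.125
(R ⊕ Q) ∧ (Q ↔ ¬(Q ⊕ R)) = min(1.000, 0.125) = 0.125
¬((R ⊕ Q) ∧ (Q ↔ ¬(Q ⊕ R))) = 1 − 0.125 = 0.875
¬¬((R ⊕ Q) ∧ (Q ↔ ¬(Q ⊕ R))) = 1 − 0.875 = 0.125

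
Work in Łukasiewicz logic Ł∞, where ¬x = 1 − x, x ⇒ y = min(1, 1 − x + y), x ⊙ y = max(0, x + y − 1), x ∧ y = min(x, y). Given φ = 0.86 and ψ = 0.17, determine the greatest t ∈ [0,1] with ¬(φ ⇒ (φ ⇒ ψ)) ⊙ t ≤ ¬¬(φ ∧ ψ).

φ ⇒ ψ = min(1, 1 − 0.86 + 0.17) = min(1, 0.31) = 0.31
φ ⇒ (φ ⇒ ψ) = min(1, 1 − 0.86 + 0.31) = min(1, 0.45) = 0.45
¬(φ ⇒ (φ ⇒ ψ)) = 1 − 0.45 = 0.55
So the left factor is ¬(φ ⇒ (φ ⇒ ψ)) = 0.55.
φ ∧ ψ = min(0.86, 0.17) = 0.17
¬(φ ∧ ψ) = 1 − 0.17 = 0.83
¬¬(φ ∧ ψ) = 1 − 0.83 = 0.17
So the right-hand bound is ¬¬(φ ∧ ψ) = 0.17.
The residuum of the Łukasiewicz t-norm gives the supremum: min(1, 1 − 0.55 + 0.17).
1 − 0.55 + 0.17 = 0.62, so t = min(1, 0.62) = 0.62.
Check: 0.55 ⊙ 0.62 = max(0, 0.17) = 0.17 ≤ 0.17.

0.62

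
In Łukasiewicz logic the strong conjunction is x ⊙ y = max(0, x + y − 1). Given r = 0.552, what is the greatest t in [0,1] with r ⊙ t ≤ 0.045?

0.493

The residuum of the Łukasiewicz t-norm gives the supremum: min(1, 1 − 0.552 + 0.045).
1 − 0.552 + 0.045 = 0.493, so t = min(1, 0.493) = 0.493.
Check: 0.552 ⊙ 0.493 = max(0, 0.045) = 0.045 ≤ 0.045.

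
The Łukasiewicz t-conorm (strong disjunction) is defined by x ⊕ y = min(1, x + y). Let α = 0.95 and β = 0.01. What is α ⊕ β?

α ⊕ β = min(1, 0.95 + 0.01) = min(1, 0.96) = 0.96
For comparison, the Gödel t-conorm max(x, y) would give 0.95.

0.96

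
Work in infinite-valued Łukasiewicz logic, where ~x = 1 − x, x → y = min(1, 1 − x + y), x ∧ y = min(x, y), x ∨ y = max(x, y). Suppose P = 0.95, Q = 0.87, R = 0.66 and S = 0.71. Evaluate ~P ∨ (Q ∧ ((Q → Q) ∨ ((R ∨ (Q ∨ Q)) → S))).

~P = 1 − 0.95 = 0.05
Q → Q = min(1, 1 − 0.87 + 0.87) = min(1, 1.00) = 1.00
Q ∨ Q = max(0.87, 0.87) = 0.87
R ∨ (Q ∨ Q) = max(0.66, 0.87) = 0.87
(R ∨ (Q ∨ Q)) → S = min(1, 1 − 0.87 + 0.71) = min(1, 0.84) = 0.84
(Q → Q) ∨ ((R ∨ (Q ∨ Q)) → S) = max(1.00, 0.84) = 1.00
Q ∧ ((Q → Q) ∨ ((R ∨ (Q ∨ Q)) → S)) = min(0.87, 1.00) = 0.87
~P ∨ (Q ∧ ((Q → Q) ∨ ((R ∨ (Q ∨ Q)) → S))) = max(0.05, 0.87) = 0.87

0.87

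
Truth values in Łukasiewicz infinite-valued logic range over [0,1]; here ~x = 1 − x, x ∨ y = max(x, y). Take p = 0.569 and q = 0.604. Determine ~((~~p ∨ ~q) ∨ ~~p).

0.431

~p = 1 − 0.569 = 0.431
~~p = 1 − 0.431 = 0.569
~q = 1 − 0.604 = 0.396
~~p ∨ ~q = max(0.569, 0.396) = 0.569
(~~p ∨ ~q) ∨ ~~p = max(0.569, 0.569) = 0.569
~((~~p ∨ ~q) ∨ ~~p) = 1 − 0.569 = 0.431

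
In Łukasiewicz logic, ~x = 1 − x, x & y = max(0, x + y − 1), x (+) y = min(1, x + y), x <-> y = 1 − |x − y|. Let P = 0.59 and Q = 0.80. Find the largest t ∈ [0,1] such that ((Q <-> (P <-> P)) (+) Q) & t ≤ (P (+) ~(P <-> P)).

P <-> P = 1 − |0.59 − 0.59| = 1 − 0.00 = 1.00
Q <-> (P <-> P) = 1 − |0.80 − 1.00| = 1 − 0.20 = 0.80
(Q <-> (P <-> P)) (+) Q = min(1, 0.80 + 0.80) = min(1, 1.60) = 1.00
So the left factor is (Q <-> (P <-> P)) (+) Q = 1.00.
~(P <-> P) = 1 − 1.00 = 0.00
P (+) ~(P <-> P) = min(1, 0.59 + 0.00) = min(1, 0.59) = 0.59
So the right-hand bound is P (+) ~(P <-> P) = 0.59.
The residuum of the Łukasiewicz t-norm gives the supremum: min(1, 1 − 1.00 + 0.59).
1 − 1.00 + 0.59 = 0.59, so t = min(1, 0.59) = 0.59.
Check: 1.00 & 0.59 = max(0, 0.59) = 0.59 ≤ 0.59.

0.59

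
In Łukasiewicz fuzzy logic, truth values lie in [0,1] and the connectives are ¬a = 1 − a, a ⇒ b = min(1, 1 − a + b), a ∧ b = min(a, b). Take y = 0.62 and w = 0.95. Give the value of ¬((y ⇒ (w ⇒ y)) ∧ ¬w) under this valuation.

w ⇒ y = min(1, 1 − 0.95 + 0.62) = min(1, 0.67) = 0.67
y ⇒ (w ⇒ y) = min(1, 1 − 0.62 + 0.67) = min(1, 1.05) = 1.00
¬w = 1 − 0.95 = 0.05
(y ⇒ (w ⇒ y)) ∧ ¬w = min(1.00, 0.05) = 0.05
¬((y ⇒ (w ⇒ y)) ∧ ¬w) = 1 − 0.05 = 0.95

0.95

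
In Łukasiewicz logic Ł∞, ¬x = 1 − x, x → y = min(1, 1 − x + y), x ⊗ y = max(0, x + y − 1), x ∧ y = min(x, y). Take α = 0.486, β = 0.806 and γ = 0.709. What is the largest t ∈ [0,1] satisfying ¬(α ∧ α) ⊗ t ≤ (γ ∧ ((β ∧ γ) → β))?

1.000

α ∧ α = min(0.486, 0.486) = 0.486
¬(α ∧ α) = 1 − 0.486 = 0.514
So the left factor is ¬(α ∧ α) = 0.514.
β ∧ γ = min(0.806, 0.709) = 0.709
(β ∧ γ) → β = min(1, 1 − 0.709 + 0.806) = min(1, 1.097) = 1.000
γ ∧ ((β ∧ γ) → β) = min(0.709, 1.000) = 0.709
So the right-hand bound is γ ∧ ((β ∧ γ) → β) = 0.709.
The residuum of the Łukasiewicz t-norm gives the supremum: min(1, 1 − 0.514 + 0.709).
1 − 0.514 + 0.709 = 1.195, so t = min(1, 1.195) = 1.000.
Check: 0.514 ⊗ 1.000 = max(0, 0.514) = 0.514 ≤ 0.709.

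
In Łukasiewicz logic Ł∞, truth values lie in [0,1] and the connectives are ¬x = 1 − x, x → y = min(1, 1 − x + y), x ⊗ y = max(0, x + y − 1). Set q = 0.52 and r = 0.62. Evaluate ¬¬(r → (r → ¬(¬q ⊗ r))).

¬q = 1 − 0.52 = 0.48
¬q ⊗ r = max(0, 0.48 + 0.62 − 1) = max(0, 0.10) = 0.10
¬(¬q ⊗ r) = 1 − 0.10 = 0.90
r → ¬(¬q ⊗ r) = min(1, 1 − 0.62 + 0.90) = min(1, 1.28) = 1.00
r → (r → ¬(¬q ⊗ r)) = min(1, 1 − 0.62 + 1.00) = min(1, 1.38) = 1.00
¬(r → (r → ¬(¬q ⊗ r))) = 1 − 1.00 = 0.00
¬¬(r → (r → ¬(¬q ⊗ r))) = 1 − 0.00 = 1.00

1.00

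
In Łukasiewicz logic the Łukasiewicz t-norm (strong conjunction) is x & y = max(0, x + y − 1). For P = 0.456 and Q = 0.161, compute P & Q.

0.000

P & Q = max(0, 0.456 + 0.161 − 1) = max(0, -0.383) = 0.000
For comparison, the Gödel (minimum) t-norm min(x, y) would give 0.161.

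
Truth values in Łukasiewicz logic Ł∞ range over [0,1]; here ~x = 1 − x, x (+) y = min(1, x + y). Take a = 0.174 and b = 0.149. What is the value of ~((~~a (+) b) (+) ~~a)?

~a = 1 − 0.174 = 0.826
~~a = 1 − 0.826 = 0.174
~~a (+) b = min(1, 0.174 + 0.149) = min(1, 0.323) = 0.323
(~~a (+) b) (+) ~~a = min(1, 0.323 + 0.174) = min(1, 0.497) = 0.497
~((~~a (+) b) (+) ~~a) = 1 − 0.497 = 0.503

0.503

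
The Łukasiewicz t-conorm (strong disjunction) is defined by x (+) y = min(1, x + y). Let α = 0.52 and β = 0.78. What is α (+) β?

α (+) β = min(1, 0.52 + 0.78) = min(1, 1.30) = 1.00
For comparison, the Gödel t-conorm max(x, y) would give 0.78.

1.00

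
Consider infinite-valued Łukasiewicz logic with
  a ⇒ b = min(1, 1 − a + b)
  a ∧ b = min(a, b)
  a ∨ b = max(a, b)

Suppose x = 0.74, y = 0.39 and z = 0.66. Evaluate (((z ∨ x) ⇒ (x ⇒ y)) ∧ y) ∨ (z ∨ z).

z ∨ x = max(0.66, 0.74) = 0.74
x ⇒ y = min(1, 1 − 0.74 + 0.39) = min(1, 0.65) = 0.65
(z ∨ x) ⇒ (x ⇒ y) = min(1, 1 − 0.74 + 0.65) = min(1, 0.91) = 0.91
((z ∨ x) ⇒ (x ⇒ y)) ∧ y = min(0.91, 0.39) = 0.39
z ∨ z = max(0.66, 0.66) = 0.66
(((z ∨ x) ⇒ (x ⇒ y)) ∧ y) ∨ (z ∨ z) = max(0.39, 0.66) = 0.66

0.66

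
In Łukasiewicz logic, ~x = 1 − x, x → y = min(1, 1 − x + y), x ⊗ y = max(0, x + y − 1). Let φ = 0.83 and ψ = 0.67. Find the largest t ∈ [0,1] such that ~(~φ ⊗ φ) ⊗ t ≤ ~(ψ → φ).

0.00

~φ = 1 − 0.83 = 0.17
~φ ⊗ φ = max(0, 0.17 + 0.83 − 1) = max(0, 0.00) = 0.00
~(~φ ⊗ φ) = 1 − 0.00 = 1.00
So the left factor is ~(~φ ⊗ φ) = 1.00.
ψ → φ = min(1, 1 − 0.67 + 0.83) = min(1, 1.16) = 1.00
~(ψ → φ) = 1 − 1.00 = 0.00
So the right-hand bound is ~(ψ → φ) = 0.00.
The residuum of the Łukasiewicz t-norm gives the supremum: min(1, 1 − 1.00 + 0.00).
1 − 1.00 + 0.00 = 0.00, so t = min(1, 0.00) = 0.00.
Check: 1.00 ⊗ 0.00 = max(0, 0.00) = 0.00 ≤ 0.00.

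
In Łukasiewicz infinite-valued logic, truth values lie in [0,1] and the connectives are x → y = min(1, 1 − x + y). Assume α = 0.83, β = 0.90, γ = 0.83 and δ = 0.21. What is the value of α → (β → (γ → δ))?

0.65

γ → δ = min(1, 1 − 0.83 + 0.21) = min(1, 0.38) = 0.38
β → (γ → δ) = min(1, 1 − 0.90 + 0.38) = min(1, 0.48) = 0.48
α → (β → (γ → δ)) = min(1, 1 − 0.83 + 0.48) = min(1, 0.65) = 0.65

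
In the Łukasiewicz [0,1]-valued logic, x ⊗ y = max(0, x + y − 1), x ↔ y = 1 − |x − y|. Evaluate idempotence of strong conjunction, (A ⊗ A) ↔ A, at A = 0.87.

A ⊗ A = max(0, 0.87 + 0.87 − 1) = max(0, 0.74) = 0.74
(A ⊗ A) ↔ A = 1 − |0.74 − 0.87| = 1 − 0.13 = 0.87
(The value 0.87 < 1 shows this instance is not satisfied; fails in Ł∞ since a ⊗ a = max(0, 2a−1) ≠ a in general.)

0.87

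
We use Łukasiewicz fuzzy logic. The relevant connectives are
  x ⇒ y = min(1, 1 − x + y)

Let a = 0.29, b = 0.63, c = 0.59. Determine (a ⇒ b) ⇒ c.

0.59

a ⇒ b = min(1, 1 − 0.29 + 0.63) = min(1, 1.34) = 1.00
(a ⇒ b) ⇒ c = min(1, 1 − 1.00 + 0.59) = min(1, 0.59) = 0.59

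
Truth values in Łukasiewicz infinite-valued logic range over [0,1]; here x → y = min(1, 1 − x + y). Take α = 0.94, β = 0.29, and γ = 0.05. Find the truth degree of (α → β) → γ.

0.70

α → β = min(1, 1 − 0.94 + 0.29) = min(1, 0.35) = 0.35
(α → β) → γ = min(1, 1 − 0.35 + 0.05) = min(1, 0.70) = 0.70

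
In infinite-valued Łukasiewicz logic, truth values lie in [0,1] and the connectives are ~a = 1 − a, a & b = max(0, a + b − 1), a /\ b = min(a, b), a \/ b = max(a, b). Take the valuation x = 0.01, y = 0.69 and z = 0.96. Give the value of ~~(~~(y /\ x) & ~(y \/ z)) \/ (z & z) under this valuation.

0.92

y /\ x = min(0.69, 0.01) = 0.01
~(y /\ x) = 1 − 0.01 = 0.99
~~(y /\ x) = 1 − 0.99 = 0.01
y \/ z = max(0.69, 0.96) = 0.96
~(y \/ z) = 1 − 0.96 = 0.04
~~(y /\ x) & ~(y \/ z) = max(0, 0.01 + 0.04 − 1) = max(0, -0.95) = 0.00
~(~~(y /\ x) & ~(y \/ z)) = 1 − 0.00 = 1.00
~~(~~(y /\ x) & ~(y \/ z)) = 1 − 1.00 = 0.00
z & z = max(0, 0.96 + 0.96 − 1) = max(0, 0.92) = 0.92
~~(~~(y /\ x) & ~(y \/ z)) \/ (z & z) = max(0.00, 0.92) = 0.92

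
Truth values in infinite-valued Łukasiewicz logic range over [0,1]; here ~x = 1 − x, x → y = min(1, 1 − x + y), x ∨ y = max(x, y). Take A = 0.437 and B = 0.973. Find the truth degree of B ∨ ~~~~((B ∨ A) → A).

B ∨ A = max(0.973, 0.437) = 0.973
(B ∨ A) → A = min(1, 1 − 0.973 + 0.437) = min(1, 0.464) = 0.464
~((B ∨ A) → A) = 1 − 0.464 = 0.536
~~((B ∨ A) → A) = 1 − 0.536 = 0.464
~~~((B ∨ A) → A) = 1 − 0.464 = 0.536
~~~~((B ∨ A) → A) = 1 − 0.536 = 0.464
B ∨ ~~~~((B ∨ A) → A) = max(0.973, 0.464) = 0.973

0.973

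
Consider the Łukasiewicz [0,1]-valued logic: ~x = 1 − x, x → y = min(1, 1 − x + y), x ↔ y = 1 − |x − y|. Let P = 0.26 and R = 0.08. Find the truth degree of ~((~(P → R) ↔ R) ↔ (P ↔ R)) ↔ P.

P → R = min(1, 1 − 0.26 + 0.08) = min(1, 0.82) = 0.82
~(P → R) = 1 − 0.82 = 0.18
~(P → R) ↔ R = 1 − |0.18 − 0.08| = 1 − 0.10 = 0.90
P ↔ R = 1 − |0.26 − 0.08| = 1 − 0.18 = 0.82
(~(P → R) ↔ R) ↔ (P ↔ R) = 1 − |0.90 − 0.82| = 1 − 0.08 = 0.92
~((~(P → R) ↔ R) ↔ (P ↔ R)) = 1 − 0.92 = 0.08
~((~(P → R) ↔ R) ↔ (P ↔ R)) ↔ P = 1 − |0.08 − 0.26| = 1 − 0.18 = 0.82

0.82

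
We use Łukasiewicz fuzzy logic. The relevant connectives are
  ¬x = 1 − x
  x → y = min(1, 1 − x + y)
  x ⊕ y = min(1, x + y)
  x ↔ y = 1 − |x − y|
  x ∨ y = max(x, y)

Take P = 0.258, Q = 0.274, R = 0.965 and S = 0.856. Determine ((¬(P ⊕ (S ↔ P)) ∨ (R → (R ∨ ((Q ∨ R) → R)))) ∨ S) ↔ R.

S ↔ P = 1 − |0.856 − 0.258| = 1 − 0.598 = 0.402
P ⊕ (S ↔ P) = min(1, 0.258 + 0.402) = min(1, 0.660) = 0.660
¬(P ⊕ (S ↔ P)) = 1 − 0.660 = 0.340
Q ∨ R = max(0.274, 0.965) = 0.965
(Q ∨ R) → R = min(1, 1 − 0.965 + 0.965) = min(1, 1.000) = 1.000
R ∨ ((Q ∨ R) → R) = max(0.965, 1.000) = 1.000
R → (R ∨ ((Q ∨ R) → R)) = min(1, 1 − 0.965 + 1.000) = min(1, 1.035) = 1.000
¬(P ⊕ (S ↔ P)) ∨ (R → (R ∨ ((Q ∨ R) → R))) = max(0.340, 1.000) = 1.000
(¬(P ⊕ (S ↔ P)) ∨ (R → (R ∨ ((Q ∨ R) → R)))) ∨ S = max(1.000, 0.856) = 1.000
((¬(P ⊕ (S ↔ P)) ∨ (R → (R ∨ ((Q ∨ R) → R)))) ∨ S) ↔ R = 1 − |1.000 − 0.965| = 1 − 0.035 = 0.965

0.965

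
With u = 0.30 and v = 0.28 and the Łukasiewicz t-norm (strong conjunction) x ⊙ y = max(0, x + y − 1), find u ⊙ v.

0.00

u ⊙ v = max(0, 0.30 + 0.28 − 1) = max(0, -0.42) = 0.00
For comparison, the Gödel (minimum) t-norm min(x, y) would give 0.28.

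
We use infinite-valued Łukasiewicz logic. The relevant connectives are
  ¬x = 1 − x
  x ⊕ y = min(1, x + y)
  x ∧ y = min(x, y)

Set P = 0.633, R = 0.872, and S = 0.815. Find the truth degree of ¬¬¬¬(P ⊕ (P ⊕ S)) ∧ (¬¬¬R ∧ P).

0.128

P ⊕ S = min(1, 0.633 + 0.815) = min(1, 1.448) = 1.000
P ⊕ (P ⊕ S) = min(1, 0.633 + 1.000) = min(1, 1.633) = 1.000
¬(P ⊕ (P ⊕ S)) = 1 − 1.000 = 0.000
¬¬(P ⊕ (P ⊕ S)) = 1 − 0.000 = 1.000
¬¬¬(P ⊕ (P ⊕ S)) = 1 − 1.000 = 0.000
¬¬¬¬(P ⊕ (P ⊕ S)) = 1 − 0.000 = 1.000
¬R = 1 − 0.872 = 0.128
¬¬R = 1 − 0.128 = 0.872
¬¬¬R = 1 − 0.872 = 0.128
¬¬¬R ∧ P = min(0.128, 0.633) = 0.128
¬¬¬¬(P ⊕ (P ⊕ S)) ∧ (¬¬¬R ∧ P) = min(1.000, 0.128) = 0.128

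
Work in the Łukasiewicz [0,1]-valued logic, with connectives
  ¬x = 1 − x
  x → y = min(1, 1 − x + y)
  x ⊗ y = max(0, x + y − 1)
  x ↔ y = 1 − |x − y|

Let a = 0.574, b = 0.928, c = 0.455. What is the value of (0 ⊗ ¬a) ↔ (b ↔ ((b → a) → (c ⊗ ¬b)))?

¬a = 1 − 0.574 = 0.426
0 ⊗ ¬a = max(0, 0.000 + 0.426 − 1) = max(0, -0.574) = 0.000
b → a = min(1, 1 − 0.928 + 0.574) = min(1, 0.646) = 0.646
¬b = 1 − 0.928 = 0.072
c ⊗ ¬b = max(0, 0.455 + 0.072 − 1) = max(0, -0.473) = 0.000
(b → a) → (c ⊗ ¬b) = min(1, 1 − 0.646 + 0.000) = min(1, 0.354) = 0.354
b ↔ ((b → a) → (c ⊗ ¬b)) = 1 − |0.928 − 0.354| = 1 − 0.574 = 0.426
(0 ⊗ ¬a) ↔ (b ↔ ((b → a) → (c ⊗ ¬b))) = 1 − |0.000 − 0.426| = 1 − 0.426 = 0.574

0.574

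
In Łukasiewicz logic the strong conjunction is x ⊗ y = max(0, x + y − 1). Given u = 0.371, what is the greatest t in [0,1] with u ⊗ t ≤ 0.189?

0.818

The residuum of the Łukasiewicz t-norm gives the supremum: min(1, 1 − 0.371 + 0.189).
1 − 0.371 + 0.189 = 0.818, so t = min(1, 0.818) = 0.818.
Check: 0.371 ⊗ 0.818 = max(0, 0.189) = 0.189 ≤ 0.189.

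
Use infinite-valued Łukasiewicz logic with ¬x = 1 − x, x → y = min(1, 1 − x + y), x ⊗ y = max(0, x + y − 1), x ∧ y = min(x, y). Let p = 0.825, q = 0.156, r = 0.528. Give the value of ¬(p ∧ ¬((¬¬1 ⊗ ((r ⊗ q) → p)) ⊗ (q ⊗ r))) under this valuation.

0.175

¬1 = 1 − 1.000 = 0.000
¬¬1 = 1 − 0.000 = 1.000
r ⊗ q = max(0, 0.528 + 0.156 − 1) = max(0, -0.316) = 0.000
(r ⊗ q) → p = min(1, 1 − 0.000 + 0.825) = min(1, 1.825) = 1.000
¬¬1 ⊗ ((r ⊗ q) → p) = max(0, 1.000 + 1.000 − 1) = max(0, 1.000) = 1.000
q ⊗ r = max(0, 0.156 + 0.528 − 1) = max(0, -0.316) = 0.000
(¬¬1 ⊗ ((r ⊗ q) → p)) ⊗ (q ⊗ r) = max(0, 1.000 + 0.000 − 1) = max(0, 0.000) = 0.000
¬((¬¬1 ⊗ ((r ⊗ q) → p)) ⊗ (q ⊗ r)) = 1 − 0.000 = 1.000
p ∧ ¬((¬¬1 ⊗ ((r ⊗ q) → p)) ⊗ (q ⊗ r)) = min(0.825, 1.000) = 0.825
¬(p ∧ ¬((¬¬1 ⊗ ((r ⊗ q) → p)) ⊗ (q ⊗ r))) = 1 − 0.825 = 0.175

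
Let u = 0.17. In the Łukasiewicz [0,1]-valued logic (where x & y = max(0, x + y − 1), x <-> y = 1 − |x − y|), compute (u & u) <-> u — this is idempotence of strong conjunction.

u & u = max(0, 0.17 + 0.17 − 1) = max(0, -0.66) = 0.00
(u & u) <-> u = 1 − |0.00 − 0.17| = 1 − 0.17 = 0.83
(The value 0.83 < 1 shows this instance is not satisfied; fails in Ł∞ since a ⊗ a = max(0, 2a−1) ≠ a in general.)

0.83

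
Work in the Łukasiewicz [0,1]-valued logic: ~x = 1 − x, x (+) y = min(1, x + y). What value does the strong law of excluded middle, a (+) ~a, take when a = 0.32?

~a = 1 − 0.32 = 0.68
a (+) ~a = min(1, 0.32 + 0.68) = min(1, 1.00) = 1.00
(As expected: always 1 in Ł∞ since a ⊕ (1−a) = 1.)

1.00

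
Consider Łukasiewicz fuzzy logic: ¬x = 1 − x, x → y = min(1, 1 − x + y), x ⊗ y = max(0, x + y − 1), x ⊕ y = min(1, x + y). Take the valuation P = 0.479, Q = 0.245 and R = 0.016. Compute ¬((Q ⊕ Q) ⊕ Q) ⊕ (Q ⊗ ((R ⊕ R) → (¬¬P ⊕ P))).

Q ⊕ Q = min(1, 0.245 + 0.245) = min(1, 0.490) = 0.490
(Q ⊕ Q) ⊕ Q = min(1, 0.490 + 0.245) = min(1, 0.735) = 0.735
¬((Q ⊕ Q) ⊕ Q) = 1 − 0.735 = 0.265
R ⊕ R = min(1, 0.016 + 0.016) = min(1, 0.032) = 0.032
¬P = 1 − 0.479 = 0.521
¬¬P = 1 − 0.521 = 0.479
¬¬P ⊕ P = min(1, 0.479 + 0.479) = min(1, 0.958) = 0.958
(R ⊕ R) → (¬¬P ⊕ P) = min(1, 1 − 0.032 + 0.958) = min(1, 1.926) = 1.000
Q ⊗ ((R ⊕ R) → (¬¬P ⊕ P)) = max(0, 0.245 + 1.000 − 1) = max(0, 0.245) = 0.245
¬((Q ⊕ Q) ⊕ Q) ⊕ (Q ⊗ ((R ⊕ R) → (¬¬P ⊕ P))) = min(1, 0.265 + 0.245) = min(1, 0.510) = 0.510

0.510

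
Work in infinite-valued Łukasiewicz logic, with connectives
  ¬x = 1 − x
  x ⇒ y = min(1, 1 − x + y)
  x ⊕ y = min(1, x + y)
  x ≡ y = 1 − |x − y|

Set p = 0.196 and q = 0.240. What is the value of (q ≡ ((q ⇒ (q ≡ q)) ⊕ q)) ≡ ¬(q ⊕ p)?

0.676

q ≡ q = 1 − |0.240 − 0.240| = 1 − 0.000 = 1.000
q ⇒ (q ≡ q) = min(1, 1 − 0.240 + 1.000) = min(1, 1.760) = 1.000
(q ⇒ (q ≡ q)) ⊕ q = min(1, 1.000 + 0.240) = min(1, 1.240) = 1.000
q ≡ ((q ⇒ (q ≡ q)) ⊕ q) = 1 − |0.240 − 1.000| = 1 − 0.760 = 0.240
q ⊕ p = min(1, 0.240 + 0.196) = min(1, 0.436) = 0.436
¬(q ⊕ p) = 1 − 0.436 = 0.564
(q ≡ ((q ⇒ (q ≡ q)) ⊕ q)) ≡ ¬(q ⊕ p) = 1 − |0.240 − 0.564| = 1 − 0.324 = 0.676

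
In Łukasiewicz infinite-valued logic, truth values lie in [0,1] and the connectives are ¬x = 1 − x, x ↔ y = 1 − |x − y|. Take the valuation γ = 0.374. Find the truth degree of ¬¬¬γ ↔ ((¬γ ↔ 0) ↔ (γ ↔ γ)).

0.748

¬γ = 1 − 0.374 = 0.626
¬¬γ = 1 − 0.626 = 0.374
¬¬¬γ = 1 − 0.374 = 0.626
¬γ ↔ 0 = 1 − |0.626 − 0.000| = 1 − 0.626 = 0.374
γ ↔ γ = 1 − |0.374 − 0.374| = 1 − 0.000 = 1.000
(¬γ ↔ 0) ↔ (γ ↔ γ) = 1 − |0.374 − 1.000| = 1 − 0.626 = 0.374
¬¬¬γ ↔ ((¬γ ↔ 0) ↔ (γ ↔ γ)) = 1 − |0.626 − 0.374| = 1 − 0.252 = 0.748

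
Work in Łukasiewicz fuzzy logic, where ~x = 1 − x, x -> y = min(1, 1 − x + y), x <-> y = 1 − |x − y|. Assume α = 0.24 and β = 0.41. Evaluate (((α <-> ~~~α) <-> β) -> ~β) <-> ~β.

0.93

~α = 1 − 0.24 = 0.76
~~α = 1 − 0.76 = 0.24
~~~α = 1 − 0.24 = 0.76
α <-> ~~~α = 1 − |0.24 − 0.76| = 1 − 0.52 = 0.48
(α <-> ~~~α) <-> β = 1 − |0.48 − 0.41| = 1 − 0.07 = 0.93
~β = 1 − 0.41 = 0.59
((α <-> ~~~α) <-> β) -> ~β = min(1, 1 − 0.93 + 0.59) = min(1, 0.66) = 0.66
(((α <-> ~~~α) <-> β) -> ~β) <-> ~β = 1 − |0.66 − 0.59| = 1 − 0.07 = 0.93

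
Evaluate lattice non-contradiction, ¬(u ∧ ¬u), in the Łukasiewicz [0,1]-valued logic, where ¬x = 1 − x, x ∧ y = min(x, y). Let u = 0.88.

¬u = 1 − 0.88 = 0.12
u ∧ ¬u = min(0.88, 0.12) = 0.12
¬(u ∧ ¬u) = 1 − 0.12 = 0.88
(The value 0.88 < 1 shows this instance is not satisfied; not a Ł∞-tautology — its value is 1 − min(a, 1−a).)

0.88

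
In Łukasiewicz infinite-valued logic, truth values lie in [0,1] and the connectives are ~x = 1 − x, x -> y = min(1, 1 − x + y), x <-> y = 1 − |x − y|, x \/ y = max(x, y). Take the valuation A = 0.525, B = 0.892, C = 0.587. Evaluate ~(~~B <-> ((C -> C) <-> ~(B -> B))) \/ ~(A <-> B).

0.892

~B = 1 − 0.892 = 0.108
~~B = 1 − 0.108 = 0.892
C -> C = min(1, 1 − 0.587 + 0.587) = min(1, 1.000) = 1.000
B -> B = min(1, 1 − 0.892 + 0.892) = min(1, 1.000) = 1.000
~(B -> B) = 1 − 1.000 = 0.000
(C -> C) <-> ~(B -> B) = 1 − |1.000 − 0.000| = 1 − 1.000 = 0.000
~~B <-> ((C -> C) <-> ~(B -> B)) = 1 − |0.892 − 0.000| = 1 − 0.892 = 0.108
~(~~B <-> ((C -> C) <-> ~(B -> B))) = 1 − 0.108 = 0.892
A <-> B = 1 − |0.525 − 0.892| = 1 − 0.367 = 0.633
~(A <-> B) = 1 − 0.633 = 0.367
~(~~B <-> ((C -> C) <-> ~(B -> B))) \/ ~(A <-> B) = max(0.892, 0.367) = 0.892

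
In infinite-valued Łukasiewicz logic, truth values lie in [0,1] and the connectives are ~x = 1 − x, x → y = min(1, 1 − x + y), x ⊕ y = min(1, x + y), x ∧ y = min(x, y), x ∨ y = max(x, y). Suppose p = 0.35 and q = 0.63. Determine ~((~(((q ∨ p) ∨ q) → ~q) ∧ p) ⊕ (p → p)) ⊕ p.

0.35

q ∨ p = max(0.63, 0.35) = 0.63
(q ∨ p) ∨ q = max(0.63, 0.63) = 0.63
~q = 1 − 0.63 = 0.37
((q ∨ p) ∨ q) → ~q = min(1, 1 − 0.63 + 0.37) = min(1, 0.74) = 0.74
~(((q ∨ p) ∨ q) → ~q) = 1 − 0.74 = 0.26
~(((q ∨ p) ∨ q) → ~q) ∧ p = min(0.26, 0.35) = 0.26
p → p = min(1, 1 − 0.35 + 0.35) = min(1, 1.00) = 1.00
(~(((q ∨ p) ∨ q) → ~q) ∧ p) ⊕ (p → p) = min(1, 0.26 + 1.00) = min(1, 1.26) = 1.00
~((~(((q ∨ p) ∨ q) → ~q) ∧ p) ⊕ (p → p)) = 1 − 1.00 = 0.00
~((~(((q ∨ p) ∨ q) → ~q) ∧ p) ⊕ (p → p)) ⊕ p = min(1, 0.00 + 0.35) = min(1, 0.35) = 0.35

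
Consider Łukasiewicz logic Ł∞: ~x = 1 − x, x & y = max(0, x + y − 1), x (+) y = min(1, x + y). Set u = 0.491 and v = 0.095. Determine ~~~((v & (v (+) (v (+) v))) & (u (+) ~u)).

1.000

v (+) v = min(1, 0.095 + 0.095) = min(1, 0.190) = 0.190
v (+) (v (+) v) = min(1, 0.095 + 0.190) = min(1, 0.285) = 0.285
v & (v (+) (v (+) v)) = max(0, 0.095 + 0.285 − 1) = max(0, -0.620) = 0.000
~u = 1 − 0.491 = 0.509
u (+) ~u = min(1, 0.491 + 0.509) = min(1, 1.000) = 1.000
(v & (v (+) (v (+) v))) & (u (+) ~u) = max(0, 0.000 + 1.000 − 1) = max(0, 0.000) = 0.000
~((v & (v (+) (v (+) v))) & (u (+) ~u)) = 1 − 0.000 = 1.000
~~((v & (v (+) (v (+) v))) & (u (+) ~u)) = 1 − 1.000 = 0.000
~~~((v & (v (+) (v (+) v))) & (u (+) ~u)) = 1 − 0.000 = 1.000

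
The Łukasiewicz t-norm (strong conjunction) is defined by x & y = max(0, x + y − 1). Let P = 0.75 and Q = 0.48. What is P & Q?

P & Q = max(0, 0.75 + 0.48 − 1) = max(0, 0.23) = 0.23
For comparison, the Gödel (minimum) t-norm min(x, y) would give 0.48.

0.23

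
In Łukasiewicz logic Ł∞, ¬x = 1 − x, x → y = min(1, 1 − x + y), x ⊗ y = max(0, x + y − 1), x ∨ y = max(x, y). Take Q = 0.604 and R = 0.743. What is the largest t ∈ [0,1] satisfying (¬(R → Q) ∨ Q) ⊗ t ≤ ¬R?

R → Q = min(1, 1 − 0.743 + 0.604) = min(1, 0.861) = 0.861
¬(R → Q) = 1 − 0.861 = 0.139
¬(R → Q) ∨ Q = max(0.139, 0.604) = 0.604
So the left factor is ¬(R → Q) ∨ Q = 0.604.
¬R = 1 − 0.743 = 0.257
So the right-hand bound is ¬R = 0.257.
The residuum of the Łukasiewicz t-norm gives the supremum: min(1, 1 − 0.604 + 0.257).
1 − 0.604 + 0.257 = 0.653, so t = min(1, 0.653) = 0.653.
Check: 0.604 ⊗ 0.653 = max(0, 0.257) = 0.257 ≤ 0.257.

0.653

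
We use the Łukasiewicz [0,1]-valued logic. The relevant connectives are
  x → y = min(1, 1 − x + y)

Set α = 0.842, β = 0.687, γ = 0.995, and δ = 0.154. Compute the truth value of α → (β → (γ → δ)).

γ → δ = min(1, 1 − 0.995 + 0.154) = min(1, 0.159) = 0.159
β → (γ → δ) = min(1, 1 − 0.687 + 0.159) = min(1, 0.472) = 0.472
α → (β → (γ → δ)) = min(1, 1 − 0.842 + 0.472) = min(1, 0.630) = 0.630

0.630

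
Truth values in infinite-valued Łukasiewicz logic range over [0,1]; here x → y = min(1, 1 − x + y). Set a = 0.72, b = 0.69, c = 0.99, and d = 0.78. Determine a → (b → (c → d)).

1.00

c → d = min(1, 1 − 0.99 + 0.78) = min(1, 0.79) = 0.79
b → (c → d) = min(1, 1 − 0.69 + 0.79) = min(1, 1.10) = 1.00
a → (b → (c → d)) = min(1, 1 − 0.72 + 1.00) = min(1, 1.28) = 1.00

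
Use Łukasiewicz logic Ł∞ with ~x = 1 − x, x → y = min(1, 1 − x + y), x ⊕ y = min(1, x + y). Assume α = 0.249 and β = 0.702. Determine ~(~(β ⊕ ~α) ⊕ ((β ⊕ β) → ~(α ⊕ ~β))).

0.547

~α = 1 − 0.249 = 0.751
β ⊕ ~α = min(1, 0.702 + 0.751) = min(1, 1.453) = 1.000
~(β ⊕ ~α) = 1 − 1.000 = 0.000
β ⊕ β = min(1, 0.702 + 0.702) = min(1, 1.404) = 1.000
~β = 1 − 0.702 = 0.298
α ⊕ ~β = min(1, 0.249 + 0.298) = min(1, 0.547) = 0.547
~(α ⊕ ~β) = 1 − 0.547 = 0.453
(β ⊕ β) → ~(α ⊕ ~β) = min(1, 1 − 1.000 + 0.453) = min(1, 0.453) = 0.453
~(β ⊕ ~α) ⊕ ((β ⊕ β) → ~(α ⊕ ~β)) = min(1, 0.000 + 0.453) = min(1, 0.453) = 0.453
~(~(β ⊕ ~α) ⊕ ((β ⊕ β) → ~(α ⊕ ~β))) = 1 − 0.453 = 0.547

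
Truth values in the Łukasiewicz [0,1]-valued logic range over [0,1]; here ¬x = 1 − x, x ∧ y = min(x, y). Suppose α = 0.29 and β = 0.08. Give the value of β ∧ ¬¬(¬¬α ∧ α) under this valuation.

¬α = 1 − 0.29 = 0.71
¬¬α = 1 − 0.71 = 0.29
¬¬α ∧ α = min(0.29, 0.29) = 0.29
¬(¬¬α ∧ α) = 1 − 0.29 = 0.71
¬¬(¬¬α ∧ α) = 1 − 0.71 = 0.29
β ∧ ¬¬(¬¬α ∧ α) = min(0.08, 0.29) = 0.08

0.08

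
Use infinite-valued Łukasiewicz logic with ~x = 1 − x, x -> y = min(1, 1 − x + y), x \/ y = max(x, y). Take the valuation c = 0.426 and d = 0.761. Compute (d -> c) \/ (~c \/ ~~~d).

0.665

d -> c = min(1, 1 − 0.761 + 0.426) = min(1, 0.665) = 0.665
~c = 1 − 0.426 = 0.574
~d = 1 − 0.761 = 0.239
~~d = 1 − 0.239 = 0.761
~~~d = 1 − 0.761 = 0.239
~c \/ ~~~d = max(0.574, 0.239) = 0.574
(d -> c) \/ (~c \/ ~~~d) = max(0.665, 0.574) = 0.665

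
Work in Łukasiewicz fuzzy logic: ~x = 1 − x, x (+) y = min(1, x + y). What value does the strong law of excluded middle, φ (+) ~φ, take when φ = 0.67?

1.00

~φ = 1 − 0.67 = 0.33
φ (+) ~φ = min(1, 0.67 + 0.33) = min(1, 1.00) = 1.00
(As expected: always 1 in Ł∞ since a ⊕ (1−a) = 1.)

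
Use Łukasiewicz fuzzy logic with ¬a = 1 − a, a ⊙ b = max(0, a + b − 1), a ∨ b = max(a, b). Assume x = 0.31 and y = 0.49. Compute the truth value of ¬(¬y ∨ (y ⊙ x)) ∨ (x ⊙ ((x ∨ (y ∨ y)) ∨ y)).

¬y = 1 − 0.49 = 0.51
y ⊙ x = max(0, 0.49 + 0.31 − 1) = max(0, -0.20) = 0.00
¬y ∨ (y ⊙ x) = max(0.51, 0.00) = 0.51
¬(¬y ∨ (y ⊙ x)) = 1 − 0.51 = 0.49
y ∨ y = max(0.49, 0.49) = 0.49
x ∨ (y ∨ y) = max(0.31, 0.49) = 0.49
(x ∨ (y ∨ y)) ∨ y = max(0.49, 0.49) = 0.49
x ⊙ ((x ∨ (y ∨ y)) ∨ y) = max(0, 0.31 + 0.49 − 1) = max(0, -0.20) = 0.00
¬(¬y ∨ (y ⊙ x)) ∨ (x ⊙ ((x ∨ (y ∨ y)) ∨ y)) = max(0.49, 0.00) = 0.49

0.49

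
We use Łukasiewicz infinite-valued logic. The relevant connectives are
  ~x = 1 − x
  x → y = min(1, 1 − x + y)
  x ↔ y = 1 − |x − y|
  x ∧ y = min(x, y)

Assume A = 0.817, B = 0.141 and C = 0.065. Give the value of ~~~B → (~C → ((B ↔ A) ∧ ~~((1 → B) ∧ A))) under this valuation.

0.347

~B = 1 − 0.141 = 0.859
~~B = 1 − 0.859 = 0.141
~~~B = 1 − 0.141 = 0.859
~C = 1 − 0.065 = 0.935
B ↔ A = 1 − |0.141 − 0.817| = 1 − 0.676 = 0.324
1 → B = min(1, 1 − 1.000 + 0.141) = min(1, 0.141) = 0.141
(1 → B) ∧ A = min(0.141, 0.817) = 0.141
~((1 → B) ∧ A) = 1 − 0.141 = 0.859
~~((1 → B) ∧ A) = 1 − 0.859 = 0.141
(B ↔ A) ∧ ~~((1 → B) ∧ A) = min(0.324, 0.141) = 0.141
~C → ((B ↔ A) ∧ ~~((1 → B) ∧ A)) = min(1, 1 − 0.935 + 0.141) = min(1, 0.206) = 0.206
~~~B → (~C → ((B ↔ A) ∧ ~~((1 → B) ∧ A))) = min(1, 1 − 0.859 + 0.206) = min(1, 0.347) = 0.347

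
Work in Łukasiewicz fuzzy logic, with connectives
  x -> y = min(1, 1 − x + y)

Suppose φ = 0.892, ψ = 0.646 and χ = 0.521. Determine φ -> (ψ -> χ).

0.983

ψ -> χ = min(1, 1 − 0.646 + 0.521) = min(1, 0.875) = 0.875
φ -> (ψ -> χ) = min(1, 1 − 0.892 + 0.875) = min(1, 0.983) = 0.983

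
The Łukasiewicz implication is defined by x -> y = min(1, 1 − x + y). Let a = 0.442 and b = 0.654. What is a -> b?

a -> b = min(1, 1 − 0.442 + 0.654) = min(1, 1.212) = 1.000
For comparison, the Gödel implication (1 if x ≤ y else y) would give 1.000.

1.000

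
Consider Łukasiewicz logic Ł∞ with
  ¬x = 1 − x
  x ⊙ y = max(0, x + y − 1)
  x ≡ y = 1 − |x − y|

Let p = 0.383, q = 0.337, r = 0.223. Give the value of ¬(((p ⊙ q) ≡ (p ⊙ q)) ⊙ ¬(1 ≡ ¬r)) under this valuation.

p ⊙ q = max(0, 0.383 + 0.337 − 1) = max(0, -0.280) = 0.000
(p ⊙ q) ≡ (p ⊙ q) = 1 − |0.000 − 0.000| = 1 − 0.000 = 1.000
¬r = 1 − 0.223 = 0.777
1 ≡ ¬r = 1 − |1.000 − 0.777| = 1 − 0.223 = 0.777
¬(1 ≡ ¬r) = 1 − 0.777 = 0.223
((p ⊙ q) ≡ (p ⊙ q)) ⊙ ¬(1 ≡ ¬r) = max(0, 1.000 + 0.223 − 1) = max(0, 0.223) = 0.223
¬(((p ⊙ q) ≡ (p ⊙ q)) ⊙ ¬(1 ≡ ¬r)) = 1 − 0.223 = 0.777

0.777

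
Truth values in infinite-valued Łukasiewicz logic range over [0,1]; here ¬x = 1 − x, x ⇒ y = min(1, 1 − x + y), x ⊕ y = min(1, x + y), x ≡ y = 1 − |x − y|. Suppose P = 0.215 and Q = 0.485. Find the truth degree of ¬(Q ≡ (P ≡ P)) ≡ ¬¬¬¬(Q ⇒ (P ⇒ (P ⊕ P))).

P ≡ P = 1 − |0.215 − 0.215| = 1 − 0.000 = 1.000
Q ≡ (P ≡ P) = 1 − |0.485 − 1.000| = 1 − 0.515 = 0.485
¬(Q ≡ (P ≡ P)) = 1 − 0.485 = 0.515
P ⊕ P = min(1, 0.215 + 0.215) = min(1, 0.430) = 0.430
P ⇒ (P ⊕ P) = min(1, 1 − 0.215 + 0.430) = min(1, 1.215) = 1.000
Q ⇒ (P ⇒ (P ⊕ P)) = min(1, 1 − 0.485 + 1.000) = min(1, 1.515) = 1.000
¬(Q ⇒ (P ⇒ (P ⊕ P))) = 1 − 1.000 = 0.000
¬¬(Q ⇒ (P ⇒ (P ⊕ P))) = 1 − 0.000 = 1.000
¬¬¬(Q ⇒ (P ⇒ (P ⊕ P))) = 1 − 1.000 = 0.000
¬¬¬¬(Q ⇒ (P ⇒ (P ⊕ P))) = 1 − 0.000 = 1.000
¬(Q ≡ (P ≡ P)) ≡ ¬¬¬¬(Q ⇒ (P ⇒ (P ⊕ P))) = 1 − |0.515 − 1.000| = 1 − 0.485 = 0.515

0.515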